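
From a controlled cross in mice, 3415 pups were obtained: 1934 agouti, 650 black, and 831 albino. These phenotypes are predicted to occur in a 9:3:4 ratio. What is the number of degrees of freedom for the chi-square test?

2

A goodness-of-fit test with 3 phenotype classes has df = 3 − 1 = 2.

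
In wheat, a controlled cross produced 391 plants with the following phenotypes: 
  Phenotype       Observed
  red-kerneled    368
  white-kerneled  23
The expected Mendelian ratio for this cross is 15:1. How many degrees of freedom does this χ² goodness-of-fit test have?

1

A goodness-of-fit test with 2 phenotype classes has df = 2 − 1 = 1.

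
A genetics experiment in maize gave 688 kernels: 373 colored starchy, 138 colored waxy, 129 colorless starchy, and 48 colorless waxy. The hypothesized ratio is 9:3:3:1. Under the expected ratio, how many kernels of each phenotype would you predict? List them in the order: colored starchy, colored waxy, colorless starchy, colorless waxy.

387, 129, 129, 43

Under the 9:3:3:1 hypothesis (Σ ratio = 16, N = 688):
  colored starchy: 688 × 9/16 = 387
  colored waxy: 688 × 3/16 = 129
  colorless starchy: 688 × 3/16 = 129
  colorless waxy: 688 × 1/16 = 43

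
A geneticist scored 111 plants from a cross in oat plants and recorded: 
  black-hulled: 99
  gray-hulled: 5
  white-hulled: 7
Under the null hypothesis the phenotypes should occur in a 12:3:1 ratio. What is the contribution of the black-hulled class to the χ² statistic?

2.980

Total ratio parts = 16. Expected numbers out of 111:
  black-hulled: 111 × 12/16 = 83.25
  gray-hulled: 111 × 3/16 = 20.8125
  white-hulled: 111 × 1/16 = 6.9375
Contribution of black-hulled: (99 − 83.25)² / 83.25 = 2.9797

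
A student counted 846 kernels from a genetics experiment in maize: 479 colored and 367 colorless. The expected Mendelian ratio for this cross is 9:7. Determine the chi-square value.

0.047

The 9:7 ratio has 16 parts, so with N = 846 the expected counts are:
  colored: 846 × 9/16 = 475.875
  colorless: 846 × 7/16 = 370.125
χ² = Σ (O − E)² / E
  colored: (479 − 475.875)² / 475.875 = 0.0205
  colorless: (367 − 370.125)² / 370.125 = 0.0264
χ² = 0.0205 + 0.0264 = 0.0469 ≈ 0.047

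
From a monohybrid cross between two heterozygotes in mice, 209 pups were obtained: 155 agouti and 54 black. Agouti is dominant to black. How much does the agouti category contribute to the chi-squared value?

0.020

For a monohybrid cross between heterozygotes with complete dominance, the expected phenotypic ratio is 3:1.
Under the 3:1 hypothesis (Σ ratio = 4, N = 209):
  agouti: 209 × 3/4 = 156.75
  black: 209 × 1/4 = 52.25
Contribution of agouti: (155 − 156.75)² / 156.75 = 0.0195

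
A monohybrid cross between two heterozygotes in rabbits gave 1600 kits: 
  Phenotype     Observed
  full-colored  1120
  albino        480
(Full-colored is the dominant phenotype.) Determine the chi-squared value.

21.333

For a monohybrid cross between heterozygotes with complete dominance, the expected phenotypic ratio is 3:1.
Under the 3:1 hypothesis (Σ ratio = 4, N = 1600):
  full-colored: 1600 × 3/4 = 1200
  albino: 1600 × 1/4 = 400
χ² = Σ (O − E)² / E
  full-colored: (1120 − 1200)² / 1200 = 5.3333
  albino: (480 − 400)² / 400 = 16.0000
χ² = 5.3333 + 16.0000 = 21.3333 ≈ 21.333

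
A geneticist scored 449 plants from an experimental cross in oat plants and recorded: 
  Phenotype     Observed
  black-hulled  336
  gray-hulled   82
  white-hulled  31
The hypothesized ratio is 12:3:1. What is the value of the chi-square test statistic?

Under the 12:3:1 hypothesis (Σ ratio = 16, N = 449):
  black-hulled: 449 × 12/16 = 336.75
  gray-hulled: 449 × 3/16 = 84.1875
  white-hulled: 449 × 1/16 = 28.0625
χ² = Σ (O − E)² / E
  black-hulled: (336 − 336.75)² / 336.75 = 0.0017
  gray-hulled: (82 − 84.1875)² / 84.1875 = 0.0568
  white-hulled: (31 − 28.0625)² / 28.0625 = 0.3075
χ² = 0.0017 + 0.0568 + 0.3075 = 0.366

0.366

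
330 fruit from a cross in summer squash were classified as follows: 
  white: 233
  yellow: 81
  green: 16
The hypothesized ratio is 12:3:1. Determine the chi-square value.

7.798

Expected counts for N = 330 under a 12:3:1 ratio (total parts = 16):
  white: 330 × 12/16 = 247.5
  yellow: 330 × 3/16 = 61.875
  green: 330 × 1/16 = 20.625
χ² = Σ (O − E)² / E
  white: (233 − 247.5)² / 247.5 = 0.8495
  yellow: (81 − 61.875)² / 61.875 = 5.9114
  green: (16 − 20.625)² / 20.625 = 1.0371
χ² = 0.8495 + 5.9114 + 1.0371 = 7.798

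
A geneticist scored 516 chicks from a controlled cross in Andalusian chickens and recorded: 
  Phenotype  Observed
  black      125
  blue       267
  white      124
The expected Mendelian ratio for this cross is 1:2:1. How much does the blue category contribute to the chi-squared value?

0.314

Total ratio parts = 4. Expected numbers out of 516:
  black: 516 × 1/4 = 129
  blue: 516 × 2/4 = 258
  white: 516 × 1/4 = 129
Contribution of blue: (267 − 258)² / 258 = 0.3140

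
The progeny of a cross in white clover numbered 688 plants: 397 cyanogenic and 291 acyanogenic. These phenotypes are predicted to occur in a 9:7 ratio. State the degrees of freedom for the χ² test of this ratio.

1

A goodness-of-fit test with 2 phenotype classes has df = 2 − 1 = 1.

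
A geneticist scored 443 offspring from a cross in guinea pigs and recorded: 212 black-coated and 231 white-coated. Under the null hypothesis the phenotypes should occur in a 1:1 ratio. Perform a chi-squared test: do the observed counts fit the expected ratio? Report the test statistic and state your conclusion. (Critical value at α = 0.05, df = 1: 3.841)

0.815; consistent

Under the 1:1 hypothesis (Σ ratio = 2, N = 443):
  black-coated: 443 × 1/2 = 221.5
  white-coated: 443 × 1/2 = 221.5
χ² = Σ (O − E)² / E
  black-coated: (212 − 221.5)² / 221.5 = 0.4074
  white-coated: (231 − 221.5)² / 221.5 = 0.4074
χ² = 0.4074 + 0.4074 = 0.8148 ≈ 0.815
Degrees of freedom = 2 − 1 = 1; critical value at α = 0.05 is 3.841.
Since 0.815 < 3.841, we fail to reject the null hypothesis — the data are consistent with the 1:1 ratio.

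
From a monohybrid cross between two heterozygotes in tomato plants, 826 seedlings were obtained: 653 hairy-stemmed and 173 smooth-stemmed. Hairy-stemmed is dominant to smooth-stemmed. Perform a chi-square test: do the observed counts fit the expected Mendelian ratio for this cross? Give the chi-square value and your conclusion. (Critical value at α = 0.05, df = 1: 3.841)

7.246; not consistent

For a monohybrid cross between heterozygotes with complete dominance, the expected phenotypic ratio is 3:1.
Total ratio parts = 4. Expected numbers out of 826:
  hairy-stemmed: 826 × 3/4 = 619.5
  smooth-stemmed: 826 × 1/4 = 206.5
χ² = Σ (O − E)² / E
  hairy-stemmed: (653 − 619.5)² / 619.5 = 1.8115
  smooth-stemmed: (173 − 206.5)² / 206.5 = 5.4346
χ² = 1.8115 + 5.4346 = 7.2461 ≈ 7.246
Degrees of freedom = 2 − 1 = 1; critical value at α = 0.05 is 3.841.
Since 7.246 > 3.841, we reject the null hypothesis — the data do not fit the 3:1 ratio.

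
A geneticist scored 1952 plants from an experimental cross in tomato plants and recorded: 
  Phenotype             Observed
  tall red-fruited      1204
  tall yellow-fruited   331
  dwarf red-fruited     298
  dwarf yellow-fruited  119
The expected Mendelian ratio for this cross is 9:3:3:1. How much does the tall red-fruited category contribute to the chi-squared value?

Under the 9:3:3:1 hypothesis (Σ ratio = 16, N = 1952):
  tall red-fruited: 1952 × 9/16 = 1098
  tall yellow-fruited: 1952 × 3/16 = 366
  dwarf red-fruited: 1952 × 3/16 = 366
  dwarf yellow-fruited: 1952 × 1/16 = 122
Contribution of tall red-fruited: (1204 − 1098)² / 1098 = 10.2332

10.233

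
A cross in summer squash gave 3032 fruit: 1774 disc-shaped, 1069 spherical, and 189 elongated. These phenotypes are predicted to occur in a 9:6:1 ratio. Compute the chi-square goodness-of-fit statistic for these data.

6.819

Expected counts for N = 3032 under a 9:6:1 ratio (total parts = 16):
  disc-shaped: 3032 × 9/16 = 1705.5
  spherical: 3032 × 6/16 = 1137
  elongated: 3032 × 1/16 = 189.5
χ² = Σ (O − E)² / E
  disc-shaped: (1774 − 1705.5)² / 1705.5 = 2.7512
  spherical: (1069 − 1137)² / 1137 = 4.0668
  elongated: (189 − 189.5)² / 189.5 = 0.0013
χ² = 2.7512 + 4.0668 + 0.0013 = 6.8193 ≈ 6.819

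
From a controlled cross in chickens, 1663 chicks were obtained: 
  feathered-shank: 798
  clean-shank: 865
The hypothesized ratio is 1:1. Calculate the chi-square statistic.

Under the 1:1 hypothesis (Σ ratio = 2, N = 1663):
  feathered-shank: 1663 × 1/2 = 831.5
  clean-shank: 1663 × 1/2 = 831.5
χ² = Σ (O − E)² / E
  feathered-shank: (798 − 831.5)² / 831.5 = 1.3497
  clean-shank: (865 − 831.5)² / 831.5 = 1.3497
χ² = 1.3497 + 1.3497 = 2.6994 ≈ 2.699

2.699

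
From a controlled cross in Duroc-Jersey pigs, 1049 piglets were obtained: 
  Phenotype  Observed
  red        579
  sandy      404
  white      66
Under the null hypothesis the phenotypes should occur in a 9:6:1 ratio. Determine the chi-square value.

0.497

The 9:6:1 ratio has 16 parts, so with N = 1049 the expected counts are:
  red: 1049 × 9/16 = 590.0625
  sandy: 1049 × 6/16 = 393.375
  white: 1049 × 1/16 = 65.5625
χ² = Σ (O − E)² / E
  red: (579 − 590.0625)² / 590.0625 = 0.2074
  sandy: (404 − 393.375)² / 393.375 = 0.2870
  white: (66 − 65.5625)² / 65.5625 = 0.0029
χ² = 0.2074 + 0.2870 + 0.0029 = 0.4973 ≈ 0.497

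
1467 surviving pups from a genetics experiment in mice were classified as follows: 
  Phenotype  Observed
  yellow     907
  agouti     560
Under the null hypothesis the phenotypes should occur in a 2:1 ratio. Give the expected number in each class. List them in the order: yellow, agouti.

Under the 2:1 hypothesis (Σ ratio = 3, N = 1467):
  yellow: 1467 × 2/3 = 978
  agouti: 1467 × 1/3 = 489

978, 489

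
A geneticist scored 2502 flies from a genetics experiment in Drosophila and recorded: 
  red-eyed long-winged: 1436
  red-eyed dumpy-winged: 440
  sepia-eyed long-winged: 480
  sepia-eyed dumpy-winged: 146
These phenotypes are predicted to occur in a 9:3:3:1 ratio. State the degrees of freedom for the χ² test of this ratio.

A goodness-of-fit test with 4 phenotype classes has df = 4 − 1 = 3.

3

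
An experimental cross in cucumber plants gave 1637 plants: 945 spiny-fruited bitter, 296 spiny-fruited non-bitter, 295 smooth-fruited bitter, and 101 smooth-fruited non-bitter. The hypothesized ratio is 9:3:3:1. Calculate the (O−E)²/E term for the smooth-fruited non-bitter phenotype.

0.017

Under the 9:3:3:1 hypothesis (Σ ratio = 16, N = 1637):
  spiny-fruited bitter: 1637 × 9/16 = 920.8125
  spiny-fruited non-bitter: 1637 × 3/16 = 306.9375
  smooth-fruited bitter: 1637 × 3/16 = 306.9375
  smooth-fruited non-bitter: 1637 × 1/16 = 102.3125
Contribution of smooth-fruited non-bitter: (101 − 102.3125)² / 102.3125 = 0.0168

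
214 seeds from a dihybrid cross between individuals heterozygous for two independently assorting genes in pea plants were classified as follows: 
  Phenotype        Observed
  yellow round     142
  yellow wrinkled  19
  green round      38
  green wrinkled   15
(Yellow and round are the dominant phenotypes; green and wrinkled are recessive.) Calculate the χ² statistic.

A dihybrid F₂ with independent assortment and complete dominance at both loci gives a 9:3:3:1 phenotypic ratio.
Total ratio parts = 16. Expected numbers out of 214:
  yellow round: 214 × 9/16 = 120.375
  yellow wrinkled: 214 × 3/16 = 40.125
  green round: 214 × 3/16 = 40.125
  green wrinkled: 214 × 1/16 = 13.375
χ² = Σ (O − E)² / E
  yellow round: (142 − 120.375)² / 120.375 = 3.8849
  yellow wrinkled: (19 − 40.125)² / 40.125 = 11.1219
  green round: (38 − 40.125)² / 40.125 = 0.1125
  green wrinkled: (15 − 13.375)² / 13.375 = 0.1974
χ² = 3.8849 + 11.1219 + 0.1125 + 0.1974 = 15.3167 ≈ 15.317

15.317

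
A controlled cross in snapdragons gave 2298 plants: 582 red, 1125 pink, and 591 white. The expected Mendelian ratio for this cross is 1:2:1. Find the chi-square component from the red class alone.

Under the 1:2:1 hypothesis (Σ ratio = 4, N = 2298):
  red: 2298 × 1/4 = 574.5
  pink: 2298 × 2/4 = 1149
  white: 2298 × 1/4 = 574.5
Contribution of red: (582 − 574.5)² / 574.5 = 0.0979

0.098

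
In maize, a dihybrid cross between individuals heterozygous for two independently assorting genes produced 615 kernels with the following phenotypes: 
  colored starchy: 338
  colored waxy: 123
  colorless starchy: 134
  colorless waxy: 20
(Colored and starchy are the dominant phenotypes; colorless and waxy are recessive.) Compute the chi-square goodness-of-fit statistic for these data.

A dihybrid F₂ with independent assortment and complete dominance at both loci gives a 9:3:3:1 phenotypic ratio.
Total ratio parts = 16. Expected numbers out of 615:
  colored starchy: 615 × 9/16 = 345.9375
  colored waxy: 615 × 3/16 = 115.3125
  colorless starchy: 615 × 3/16 = 115.3125
  colorless waxy: 615 × 1/16 = 38.4375
χ² = Σ (O − E)² / E
  colored starchy: (338 − 345.9375)² / 345.9375 = 0.1821
  colored waxy: (123 − 115.3125)² / 115.3125 = 0.5125
  colorless starchy: (134 − 115.3125)² / 115.3125 = 3.0285
  colorless waxy: (20 − 38.4375)² / 38.4375 = 8.8440
χ² = 0.1821 + 0.5125 + 3.0285 + 8.8440 = 12.5671 ≈ 12.567

12.567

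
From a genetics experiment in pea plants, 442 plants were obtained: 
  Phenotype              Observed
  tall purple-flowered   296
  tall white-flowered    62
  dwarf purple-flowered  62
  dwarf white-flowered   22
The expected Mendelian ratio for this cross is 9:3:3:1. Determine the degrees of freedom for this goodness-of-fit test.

A goodness-of-fit test with 4 phenotype classes has df = 4 − 1 = 3.

3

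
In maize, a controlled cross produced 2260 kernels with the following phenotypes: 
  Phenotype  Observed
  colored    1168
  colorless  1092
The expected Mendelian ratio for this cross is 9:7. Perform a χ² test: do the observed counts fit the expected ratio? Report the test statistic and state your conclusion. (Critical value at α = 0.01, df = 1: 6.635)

Expected counts for N = 2260 under a 9:7 ratio (total parts = 16):
  colored: 2260 × 9/16 = 1271.25
  colorless: 2260 × 7/16 = 988.75
χ² = Σ (O − E)² / E
  colored: (1168 − 1271.25)² / 1271.25 = 8.3859
  colorless: (1092 − 988.75)² / 988.75 = 10.7819
χ² = 8.3859 + 10.7819 = 19.1678 ≈ 19.168
Degrees of freedom = 2 − 1 = 1; critical value at α = 0.01 is 6.635.
Since 19.168 > 6.635, we reject the null hypothesis — the data do not fit the 9:7 ratio.

19.168; not consistent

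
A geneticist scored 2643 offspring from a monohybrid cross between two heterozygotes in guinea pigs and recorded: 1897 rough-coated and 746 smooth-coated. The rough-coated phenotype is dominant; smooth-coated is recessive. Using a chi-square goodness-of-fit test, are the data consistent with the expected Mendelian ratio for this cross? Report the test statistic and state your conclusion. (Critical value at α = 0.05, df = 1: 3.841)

For a monohybrid cross between heterozygotes with complete dominance, the expected phenotypic ratio is 3:1.
Under the 3:1 hypothesis (Σ ratio = 4, N = 2643):
  rough-coated: 2643 × 3/4 = 1982.25
  smooth-coated: 2643 × 1/4 = 660.75
χ² = Σ (O − E)² / E
  rough-coated: (1897 − 1982.25)² / 1982.25 = 3.6663
  smooth-coated: (746 − 660.75)² / 660.75 = 10.9990
χ² = 3.6663 + 10.9990 = 14.6653 ≈ 14.665
Degrees of freedom = 2 − 1 = 1; critical value at α = 0.05 is 3.841.
Since 14.665 > 3.841, we reject the null hypothesis — the data do not fit the 3:1 ratio.

14.665; not consistent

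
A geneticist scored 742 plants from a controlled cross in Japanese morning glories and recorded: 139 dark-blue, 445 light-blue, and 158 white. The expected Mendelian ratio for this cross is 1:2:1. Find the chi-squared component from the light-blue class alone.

Under the 1:2:1 hypothesis (Σ ratio = 4, N = 742):
  dark-blue: 742 × 1/4 = 185.5
  light-blue: 742 × 2/4 = 371
  white: 742 × 1/4 = 185.5
Contribution of light-blue: (445 − 371)² / 371 = 14.7601

14.760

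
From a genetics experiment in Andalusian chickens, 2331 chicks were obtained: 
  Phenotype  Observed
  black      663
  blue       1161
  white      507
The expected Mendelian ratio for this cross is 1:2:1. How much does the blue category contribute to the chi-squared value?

Total ratio parts = 4. Expected numbers out of 2331:
  black: 2331 × 1/4 = 582.75
  blue: 2331 × 2/4 = 1165.5
  white: 2331 × 1/4 = 582.75
Contribution of blue: (1161 − 1165.5)² / 1165.5 = 0.0174

0.017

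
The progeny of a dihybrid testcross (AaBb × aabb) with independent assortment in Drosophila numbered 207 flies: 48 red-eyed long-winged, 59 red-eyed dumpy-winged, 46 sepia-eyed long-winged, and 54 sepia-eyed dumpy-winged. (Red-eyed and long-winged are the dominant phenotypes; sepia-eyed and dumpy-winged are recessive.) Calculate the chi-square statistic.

2.024

A dihybrid testcross with independent assortment gives a 1:1:1:1 ratio.
The 1:1:1:1 ratio has 4 parts, so with N = 207 the expected counts are:
  red-eyed long-winged: 207 × 1/4 = 51.75
  red-eyed dumpy-winged: 207 × 1/4 = 51.75
  sepia-eyed long-winged: 207 × 1/4 = 51.75
  sepia-eyed dumpy-winged: 207 × 1/4 = 51.75
χ² = Σ (O − E)² / E
  red-eyed long-winged: (48 − 51.75)² / 51.75 = 0.2717
  red-eyed dumpy-winged: (59 − 51.75)² / 51.75 = 1.0157
  sepia-eyed long-winged: (46 − 51.75)² / 51.75 = 0.6389
  sepia-eyed dumpy-winged: (54 − 51.75)² / 51.75 = 0.0978
χ² = 0.2717 + 1.0157 + 0.6389 + 0.0978 = 2.0241 ≈ 2.024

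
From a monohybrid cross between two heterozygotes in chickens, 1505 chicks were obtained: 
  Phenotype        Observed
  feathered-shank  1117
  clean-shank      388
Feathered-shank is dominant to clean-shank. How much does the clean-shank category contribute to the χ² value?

For a monohybrid cross between heterozygotes with complete dominance, the expected phenotypic ratio is 3:1.
Expected counts for N = 1505 under a 3:1 ratio (total parts = 4):
  feathered-shank: 1505 × 3/4 = 1128.75
  clean-shank: 1505 × 1/4 = 376.25
Contribution of clean-shank: (388 − 376.25)² / 376.25 = 0.3669

0.367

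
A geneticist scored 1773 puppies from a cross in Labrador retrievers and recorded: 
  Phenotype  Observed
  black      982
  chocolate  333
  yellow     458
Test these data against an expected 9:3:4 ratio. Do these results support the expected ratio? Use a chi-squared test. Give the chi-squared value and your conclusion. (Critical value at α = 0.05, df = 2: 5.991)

0.727; consistent

Expected counts for N = 1773 under a 9:3:4 ratio (total parts = 16):
  black: 1773 × 9/16 = 997.3125
  chocolate: 1773 × 3/16 = 332.4375
  yellow: 1773 × 4/16 = 443.25
χ² = Σ (O − E)² / E
  black: (982 − 997.3125)² / 997.3125 = 0.2351
  chocolate: (333 − 332.4375)² / 332.4375 = 0.0010
  yellow: (458 − 443.25)² / 443.25 = 0.4908
χ² = 0.2351 + 0.0010 + 0.4908 = 0.7269 ≈ 0.727
Degrees of freedom = 3 − 1 = 2; critical value at α = 0.05 is 5.991.
Since 0.727 < 5.991, we fail to reject the null hypothesis — the data are consistent with the 9:3:4 ratio.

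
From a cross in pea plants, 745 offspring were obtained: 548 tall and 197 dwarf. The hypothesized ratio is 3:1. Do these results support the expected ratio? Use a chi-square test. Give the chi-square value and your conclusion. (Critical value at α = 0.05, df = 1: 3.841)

The 3:1 ratio has 4 parts, so with N = 745 the expected counts are:
  tall: 745 × 3/4 = 558.75
  dwarf: 745 × 1/4 = 186.25
χ² = Σ (O − E)² / E
  tall: (548 − 558.75)² / 558.75 = 0.2068
  dwarf: (197 − 186.25)² / 186.25 = 0.6205
χ² = 0.2068 + 0.6205 = 0.8273 ≈ 0.827
Degrees of freedom = 2 − 1 = 1; critical value at α = 0.05 is 3.841.
Since 0.827 < 3.841, we fail to reject the null hypothesis — the data are consistent with the 3:1 ratio.

0.827; consistent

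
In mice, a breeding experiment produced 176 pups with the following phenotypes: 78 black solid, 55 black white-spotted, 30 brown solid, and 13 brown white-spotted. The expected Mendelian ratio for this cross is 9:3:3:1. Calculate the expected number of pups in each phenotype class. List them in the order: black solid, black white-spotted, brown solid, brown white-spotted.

99, 33, 33, 11

Under the 9:3:3:1 hypothesis (Σ ratio = 16, N = 176):
  black solid: 176 × 9/16 = 99
  black white-spotted: 176 × 3/16 = 33
  brown solid: 176 × 3/16 = 33
  brown white-spotted: 176 × 1/16 = 11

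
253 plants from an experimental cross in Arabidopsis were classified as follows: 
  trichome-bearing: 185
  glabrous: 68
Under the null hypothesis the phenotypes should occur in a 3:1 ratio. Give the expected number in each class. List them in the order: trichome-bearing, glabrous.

189.75, 63.25

The 3:1 ratio has 4 parts, so with N = 253 the expected counts are:
  trichome-bearing: 253 × 3/4 = 189.75
  glabrous: 253 × 1/4 = 63.25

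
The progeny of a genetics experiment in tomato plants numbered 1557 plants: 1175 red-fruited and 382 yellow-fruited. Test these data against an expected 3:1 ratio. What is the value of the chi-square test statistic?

Expected counts for N = 1557 under a 3:1 ratio (total parts = 4):
  red-fruited: 1557 × 3/4 = 1167.75
  yellow-fruited: 1557 × 1/4 = 389.25
χ² = Σ (O − E)² / E
  red-fruited: (1175 − 1167.75)² / 1167.75 = 0.0450
  yellow-fruited: (382 − 389.25)² / 389.25 = 0.1350
χ² = 0.0450 + 0.1350 = 0.180

0.180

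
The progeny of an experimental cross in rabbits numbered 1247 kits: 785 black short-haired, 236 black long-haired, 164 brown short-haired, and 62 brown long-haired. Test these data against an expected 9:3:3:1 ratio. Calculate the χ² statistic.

Total ratio parts = 16. Expected numbers out of 1247:
  black short-haired: 1247 × 9/16 = 701.4375
  black long-haired: 1247 × 3/16 = 233.8125
  brown short-haired: 1247 × 3/16 = 233.8125
  brown long-haired: 1247 × 1/16 = 77.9375
χ² = Σ (O − E)² / E
  black short-haired: (785 − 701.4375)² / 701.4375 = 9.9548
  black long-haired: (236 − 233.8125)² / 233.8125 = 0.0205
  brown short-haired: (164 − 233.8125)² / 233.8125 = 20.8448
  brown long-haired: (62 − 77.9375)² / 77.9375 = 3.2591
χ² = 9.9548 + 0.0205 + 20.8448 + 3.2591 = 34.0792 ≈ 34.079

34.079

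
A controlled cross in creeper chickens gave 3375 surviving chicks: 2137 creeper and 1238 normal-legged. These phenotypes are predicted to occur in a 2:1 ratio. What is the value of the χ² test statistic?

17.025

Expected counts for N = 3375 under a 2:1 ratio (total parts = 3):
  creeper: 3375 × 2/3 = 2250
  normal-legged: 3375 × 1/3 = 1125
χ² = Σ (O − E)² / E
  creeper: (2137 − 2250)² / 2250 = 5.6751
  normal-legged: (1238 − 1125)² / 1125 = 11.3502
χ² = 5.6751 + 11.3502 = 17.0253 ≈ 17.025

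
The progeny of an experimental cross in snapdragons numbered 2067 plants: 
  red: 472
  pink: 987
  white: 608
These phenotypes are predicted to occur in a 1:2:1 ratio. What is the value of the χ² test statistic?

22.081

Total ratio parts = 4. Expected numbers out of 2067:
  red: 2067 × 1/4 = 516.75
  pink: 2067 × 2/4 = 1033.5
  white: 2067 × 1/4 = 516.75
χ² = Σ (O − E)² / E
  red: (472 − 516.75)² / 516.75 = 3.8753
  pink: (987 − 1033.5)² / 1033.5 = 2.0922
  white: (608 − 516.75)² / 516.75 = 16.1133
χ² = 3.8753 + 2.0922 + 16.1133 = 22.0808 ≈ 22.081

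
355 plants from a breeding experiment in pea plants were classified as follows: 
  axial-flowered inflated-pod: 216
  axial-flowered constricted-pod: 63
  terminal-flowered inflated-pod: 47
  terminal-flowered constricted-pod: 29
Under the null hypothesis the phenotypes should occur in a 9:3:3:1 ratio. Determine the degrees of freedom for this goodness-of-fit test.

A goodness-of-fit test with 4 phenotype classes has df = 4 − 1 = 3.

3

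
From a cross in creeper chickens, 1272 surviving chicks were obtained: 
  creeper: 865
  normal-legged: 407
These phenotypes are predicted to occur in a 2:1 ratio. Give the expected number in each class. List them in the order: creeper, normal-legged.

848, 424

The 2:1 ratio has 3 parts, so with N = 1272 the expected counts are:
  creeper: 1272 × 2/3 = 848
  normal-legged: 1272 × 1/3 = 424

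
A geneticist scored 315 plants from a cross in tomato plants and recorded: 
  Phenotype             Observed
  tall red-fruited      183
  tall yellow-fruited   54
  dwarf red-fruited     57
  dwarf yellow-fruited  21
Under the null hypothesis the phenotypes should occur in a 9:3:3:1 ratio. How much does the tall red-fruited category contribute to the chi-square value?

Under the 9:3:3:1 hypothesis (Σ ratio = 16, N = 315):
  tall red-fruited: 315 × 9/16 = 177.1875
  tall yellow-fruited: 315 × 3/16 = 59.0625
  dwarf red-fruited: 315 × 3/16 = 59.0625
  dwarf yellow-fruited: 315 × 1/16 = 19.6875
Contribution of tall red-fruited: (183 − 177.1875)² / 177.1875 = 0.1907

0.191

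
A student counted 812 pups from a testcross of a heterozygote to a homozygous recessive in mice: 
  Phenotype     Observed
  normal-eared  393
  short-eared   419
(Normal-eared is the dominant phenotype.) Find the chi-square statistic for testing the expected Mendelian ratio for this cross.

0.833

A testcross of a heterozygote (Aa × aa) gives a 1:1 phenotypic ratio.
Expected counts for N = 812 under a 1:1 ratio (total parts = 2):
  normal-eared: 812 × 1/2 = 406
  short-eared: 812 × 1/2 = 406
χ² = Σ (O − E)² / E
  normal-eared: (393 − 406)² / 406 = 0.4163
  short-eared: (419 − 406)² / 406 = 0.4163
χ² = 0.4163 + 0.4163 = 0.8326 ≈ 0.833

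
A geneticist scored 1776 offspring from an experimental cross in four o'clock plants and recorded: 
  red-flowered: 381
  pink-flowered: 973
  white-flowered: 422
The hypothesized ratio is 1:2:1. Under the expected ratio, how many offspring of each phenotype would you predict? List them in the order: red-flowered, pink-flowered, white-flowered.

444, 888, 444

Total ratio parts = 4. Expected numbers out of 1776:
  red-flowered: 1776 × 1/4 = 444
  pink-flowered: 1776 × 2/4 = 888
  white-flowered: 1776 × 1/4 = 444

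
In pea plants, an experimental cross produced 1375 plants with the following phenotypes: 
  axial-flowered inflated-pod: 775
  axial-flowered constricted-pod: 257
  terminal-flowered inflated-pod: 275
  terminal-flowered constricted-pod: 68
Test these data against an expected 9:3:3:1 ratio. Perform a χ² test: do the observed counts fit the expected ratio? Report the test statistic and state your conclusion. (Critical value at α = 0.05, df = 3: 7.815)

4.896; consistent

Under the 9:3:3:1 hypothesis (Σ ratio = 16, N = 1375):
  axial-flowered inflated-pod: 1375 × 9/16 = 773.4375
  axial-flowered constricted-pod: 1375 × 3/16 = 257.8125
  terminal-flowered inflated-pod: 1375 × 3/16 = 257.8125
  terminal-flowered constricted-pod: 1375 × 1/16 = 85.9375
χ² = Σ (O − E)² / E
  axial-flowered inflated-pod: (775 − 773.4375)² / 773.4375 = 0.0032
  axial-flowered constricted-pod: (257 − 257.8125)² / 257.8125 = 0.0026
  terminal-flowered inflated-pod: (275 − 257.8125)² / 257.8125 = 1.1458
  terminal-flowered constricted-pod: (68 − 85.9375)² / 85.9375 = 3.7440
χ² = 0.0032 + 0.0026 + 1.1458 + 3.7440 = 4.8956 ≈ 4.896
Degrees of freedom = 4 − 1 = 3; critical value at α = 0.05 is 7.815.
Since 4.896 < 7.815, we fail to reject the null hypothesis — the data are consistent with the 9:3:3:1 ratio.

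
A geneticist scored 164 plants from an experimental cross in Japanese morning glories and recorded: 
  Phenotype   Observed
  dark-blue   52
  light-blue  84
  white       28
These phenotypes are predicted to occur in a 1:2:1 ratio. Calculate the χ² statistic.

Under the 1:2:1 hypothesis (Σ ratio = 4, N = 164):
  dark-blue: 164 × 1/4 = 41
  light-blue: 164 × 2/4 = 82
  white: 164 × 1/4 = 41
χ² = Σ (O − E)² / E
  dark-blue: (52 − 41)² / 41 = 2.9512
  light-blue: (84 − 82)² / 82 = 0.0488
  white: (28 − 41)² / 41 = 4.1220
χ² = 2.9512 + 0.0488 + 4.1220 = 7.122

7.122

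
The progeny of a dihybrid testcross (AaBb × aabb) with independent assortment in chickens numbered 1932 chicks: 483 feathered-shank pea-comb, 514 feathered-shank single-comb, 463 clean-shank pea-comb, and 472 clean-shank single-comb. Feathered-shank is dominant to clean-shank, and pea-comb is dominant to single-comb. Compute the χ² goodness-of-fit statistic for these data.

3.068

A dihybrid testcross with independent assortment gives a 1:1:1:1 ratio.
The 1:1:1:1 ratio has 4 parts, so with N = 1932 the expected counts are:
  feathered-shank pea-comb: 1932 × 1/4 = 483
  feathered-shank single-comb: 1932 × 1/4 = 483
  clean-shank pea-comb: 1932 × 1/4 = 483
  clean-shank single-comb: 1932 × 1/4 = 483
χ² = Σ (O − E)² / E
  feathered-shank pea-comb: (483 − 483)² / 483 = 0.0000
  feathered-shank single-comb: (514 − 483)² / 483 = 1.9896
  clean-shank pea-comb: (463 − 483)² / 483 = 0.8282
  clean-shank single-comb: (472 − 483)² / 483 = 0.2505
χ² = 0.0000 + 1.9896 + 0.8282 + 0.2505 = 3.0683 ≈ 3.068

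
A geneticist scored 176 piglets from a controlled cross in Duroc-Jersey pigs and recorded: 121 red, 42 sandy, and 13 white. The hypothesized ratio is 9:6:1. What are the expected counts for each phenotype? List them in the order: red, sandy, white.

99, 66, 11

Under the 9:6:1 hypothesis (Σ ratio = 16, N = 176):
  red: 176 × 9/16 = 99
  sandy: 176 × 6/16 = 66
  white: 176 × 1/16 = 11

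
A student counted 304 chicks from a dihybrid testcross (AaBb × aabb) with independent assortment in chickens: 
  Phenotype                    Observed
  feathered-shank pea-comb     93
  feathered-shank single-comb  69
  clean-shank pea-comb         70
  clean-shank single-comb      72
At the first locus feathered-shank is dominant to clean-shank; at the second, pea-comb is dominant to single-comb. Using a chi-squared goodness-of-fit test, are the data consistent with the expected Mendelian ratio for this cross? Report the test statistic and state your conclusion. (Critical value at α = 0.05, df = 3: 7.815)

A dihybrid testcross with independent assortment gives a 1:1:1:1 ratio.
Under the 1:1:1:1 hypothesis (Σ ratio = 4, N = 304):
  feathered-shank pea-comb: 304 × 1/4 = 76
  feathered-shank single-comb: 304 × 1/4 = 76
  clean-shank pea-comb: 304 × 1/4 = 76
  clean-shank single-comb: 304 × 1/4 = 76
χ² = Σ (O − E)² / E
  feathered-shank pea-comb: (93 − 76)² / 76 = 3.8026
  feathered-shank single-comb: (69 − 76)² / 76 = 0.6447
  clean-shank pea-comb: (70 − 76)² / 76 = 0.4737
  clean-shank single-comb: (72 − 76)² / 76 = 0.2105
χ² = 3.8026 + 0.6447 + 0.4737 + 0.2105 = 5.1315 ≈ 5.132
Degrees of freedom = 4 − 1 = 3; critical value at α = 0.05 is 7.815.
Since 5.132 < 7.815, we fail to reject the null hypothesis — the data are consistent with the 1:1:1:1 ratio.

5.132; consistent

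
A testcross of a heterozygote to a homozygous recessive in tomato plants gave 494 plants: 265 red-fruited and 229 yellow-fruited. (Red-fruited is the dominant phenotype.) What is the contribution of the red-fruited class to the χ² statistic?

1.312

A testcross of a heterozygote (Aa × aa) gives a 1:1 phenotypic ratio.
Total ratio parts = 2. Expected numbers out of 494:
  red-fruited: 494 × 1/2 = 247
  yellow-fruited: 494 × 1/2 = 247
Contribution of red-fruited: (265 − 247)² / 247 = 1.3117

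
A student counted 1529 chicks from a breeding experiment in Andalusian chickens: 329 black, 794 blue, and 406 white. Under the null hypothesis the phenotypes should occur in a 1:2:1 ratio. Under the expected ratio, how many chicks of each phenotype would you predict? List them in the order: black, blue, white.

382.25, 764.5, 382.25

Under the 1:2:1 hypothesis (Σ ratio = 4, N = 1529):
  black: 1529 × 1/4 = 382.25
  blue: 1529 × 2/4 = 764.5
  white: 1529 × 1/4 = 382.25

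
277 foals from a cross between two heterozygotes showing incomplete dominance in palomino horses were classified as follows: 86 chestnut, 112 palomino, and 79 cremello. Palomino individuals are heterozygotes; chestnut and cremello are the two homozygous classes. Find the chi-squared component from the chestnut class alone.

With incomplete dominance, a heterozygote × heterozygote cross gives a 1:2:1 phenotypic ratio.
Under the 1:2:1 hypothesis (Σ ratio = 4, N = 277):
  chestnut: 277 × 1/4 = 69.25
  palomino: 277 × 2/4 = 138.5
  cremello: 277 × 1/4 = 69.25
Contribution of chestnut: (86 − 69.25)² / 69.25 = 4.0514

4.051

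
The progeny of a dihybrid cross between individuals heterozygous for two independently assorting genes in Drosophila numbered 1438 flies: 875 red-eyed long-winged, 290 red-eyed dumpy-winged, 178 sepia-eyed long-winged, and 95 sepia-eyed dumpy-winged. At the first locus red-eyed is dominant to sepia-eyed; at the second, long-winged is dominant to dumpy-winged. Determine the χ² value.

38.374

A dihybrid F₂ with independent assortment and complete dominance at both loci gives a 9:3:3:1 phenotypic ratio.
Expected counts for N = 1438 under a 9:3:3:1 ratio (total parts = 16):
  red-eyed long-winged: 1438 × 9/16 = 808.875
  red-eyed dumpy-winged: 1438 × 3/16 = 269.625
  sepia-eyed long-winged: 1438 × 3/16 = 269.625
  sepia-eyed dumpy-winged: 1438 × 1/16 = 89.875
χ² = Σ (O − E)² / E
  red-eyed long-winged: (875 − 808.875)² / 808.875 = 5.4057
  red-eyed dumpy-winged: (290 − 269.625)² / 269.625 = 1.5397
  sepia-eyed long-winged: (178 − 269.625)² / 269.625 = 31.1364
  sepia-eyed dumpy-winged: (95 − 89.875)² / 89.875 = 0.2922
χ² = 5.4057 + 1.5397 + 31.1364 + 0.2922 = 38.374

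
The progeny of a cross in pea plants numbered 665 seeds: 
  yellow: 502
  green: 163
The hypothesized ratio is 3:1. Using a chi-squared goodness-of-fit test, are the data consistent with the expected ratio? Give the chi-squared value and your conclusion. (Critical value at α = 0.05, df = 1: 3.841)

Total ratio parts = 4. Expected numbers out of 665:
  yellow: 665 × 3/4 = 498.75
  green: 665 × 1/4 = 166.25
χ² = Σ (O − E)² / E
  yellow: (502 − 498.75)² / 498.75 = 0.0212
  green: (163 − 166.25)² / 166.25 = 0.0635
χ² = 0.0212 + 0.0635 = 0.0847 ≈ 0.085
Degrees of freedom = 2 − 1 = 1; critical value at α = 0.05 is 3.841.
Since 0.085 < 3.841, we fail to reject the null hypothesis — the data are consistent with the 3:1 ratio.

0.085; consistent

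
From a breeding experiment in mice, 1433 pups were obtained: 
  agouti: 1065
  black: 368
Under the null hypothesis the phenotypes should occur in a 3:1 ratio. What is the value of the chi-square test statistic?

0.354

Total ratio parts = 4. Expected numbers out of 1433:
  agouti: 1433 × 3/4 = 1074.75
  black: 1433 × 1/4 = 358.25
χ² = Σ (O − E)² / E
  agouti: (1065 − 1074.75)² / 1074.75 = 0.0885
  black: (368 − 358.25)² / 358.25 = 0.2654
χ² = 0.0885 + 0.2654 = 0.3539 ≈ 0.354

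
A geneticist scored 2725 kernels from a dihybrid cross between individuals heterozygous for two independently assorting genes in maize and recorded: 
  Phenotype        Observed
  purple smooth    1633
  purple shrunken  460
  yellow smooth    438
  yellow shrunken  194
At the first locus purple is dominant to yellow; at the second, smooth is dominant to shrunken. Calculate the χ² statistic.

A dihybrid F₂ with independent assortment and complete dominance at both loci gives a 9:3:3:1 phenotypic ratio.
Under the 9:3:3:1 hypothesis (Σ ratio = 16, N = 2725):
  purple smooth: 2725 × 9/16 = 1532.8125
  purple shrunken: 2725 × 3/16 = 510.9375
  yellow smooth: 2725 × 3/16 = 510.9375
  yellow shrunken: 2725 × 1/16 = 170.3125
χ² = Σ (O − E)² / E
  purple smooth: (1633 − 1532.8125)² / 1532.8125 = 6.5484
  purple shrunken: (460 − 510.9375)² / 510.9375 = 5.0782
  yellow smooth: (438 − 510.9375)² / 510.9375 = 10.4120
  yellow shrunken: (194 − 170.3125)² / 170.3125 = 3.2945
χ² = 6.5484 + 5.0782 + 10.4120 + 3.2945 = 25.3331 ≈ 25.333

25.333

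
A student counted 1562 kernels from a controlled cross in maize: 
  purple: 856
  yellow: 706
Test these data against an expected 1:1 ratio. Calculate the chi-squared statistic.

The 1:1 ratio has 2 parts, so with N = 1562 the expected counts are:
  purple: 1562 × 1/2 = 781
  yellow: 1562 × 1/2 = 781
χ² = Σ (O − E)² / E
  purple: (856 − 781)² / 781 = 7.2023
  yellow: (706 − 781)² / 781 = 7.2023
χ² = 7.2023 + 7.2023 = 14.4046 ≈ 14.405

14.405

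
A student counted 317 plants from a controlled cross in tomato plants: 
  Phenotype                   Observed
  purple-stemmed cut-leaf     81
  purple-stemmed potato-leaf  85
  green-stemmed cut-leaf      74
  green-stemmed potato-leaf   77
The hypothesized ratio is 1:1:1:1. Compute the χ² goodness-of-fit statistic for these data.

0.868

Expected counts for N = 317 under a 1:1:1:1 ratio (total parts = 4):
  purple-stemmed cut-leaf: 317 × 1/4 = 79.25
  purple-stemmed potato-leaf: 317 × 1/4 = 79.25
  green-stemmed cut-leaf: 317 × 1/4 = 79.25
  green-stemmed potato-leaf: 317 × 1/4 = 79.25
χ² = Σ (O − E)² / E
  purple-stemmed cut-leaf: (81 − 79.25)² / 79.25 = 0.0386
  purple-stemmed potato-leaf: (85 − 79.25)² / 79.25 = 0.4172
  green-stemmed cut-leaf: (74 − 79.25)² / 79.25 = 0.3478
  green-stemmed potato-leaf: (77 − 79.25)² / 79.25 = 0.0639
χ² = 0.0386 + 0.4172 + 0.3478 + 0.0639 = 0.8675 ≈ 0.868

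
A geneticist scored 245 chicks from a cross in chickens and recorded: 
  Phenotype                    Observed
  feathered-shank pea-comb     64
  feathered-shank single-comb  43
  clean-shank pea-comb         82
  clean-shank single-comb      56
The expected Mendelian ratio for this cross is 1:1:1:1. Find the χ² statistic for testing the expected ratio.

13.041

The 1:1:1:1 ratio has 4 parts, so with N = 245 the expected counts are:
  feathered-shank pea-comb: 245 × 1/4 = 61.25
  feathered-shank single-comb: 245 × 1/4 = 61.25
  clean-shank pea-comb: 245 × 1/4 = 61.25
  clean-shank single-comb: 245 × 1/4 = 61.25
χ² = Σ (O − E)² / E
  feathered-shank pea-comb: (64 − 61.25)² / 61.25 = 0.1235
  feathered-shank single-comb: (43 − 61.25)² / 61.25 = 5.4378
  clean-shank pea-comb: (82 − 61.25)² / 61.25 = 7.0296
  clean-shank single-comb: (56 − 61.25)² / 61.25 = 0.4500
χ² = 0.1235 + 5.4378 + 7.0296 + 0.4500 = 13.0409 ≈ 13.041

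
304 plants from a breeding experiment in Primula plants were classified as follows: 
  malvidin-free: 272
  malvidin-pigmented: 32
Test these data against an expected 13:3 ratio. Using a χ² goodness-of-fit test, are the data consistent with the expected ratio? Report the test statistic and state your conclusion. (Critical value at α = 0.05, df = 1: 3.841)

13.495; not consistent

Total ratio parts = 16. Expected numbers out of 304:
  malvidin-free: 304 × 13/16 = 247
  malvidin-pigmented: 304 × 3/16 = 57
χ² = Σ (O − E)² / E
  malvidin-free: (272 − 247)² / 247 = 2.5304
  malvidin-pigmented: (32 − 57)² / 57 = 10.9649
χ² = 2.5304 + 10.9649 = 13.4953 ≈ 13.495
Degrees of freedom = 2 − 1 = 1; critical value at α = 0.05 is 3.841.
Since 13.495 > 3.841, we reject the null hypothesis — the data do not fit the 13:3 ratio.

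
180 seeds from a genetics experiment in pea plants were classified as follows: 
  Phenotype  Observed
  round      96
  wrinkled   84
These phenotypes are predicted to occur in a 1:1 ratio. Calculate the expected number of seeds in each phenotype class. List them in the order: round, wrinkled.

90, 90

Under the 1:1 hypothesis (Σ ratio = 2, N = 180):
  round: 180 × 1/2 = 90
  wrinkled: 180 × 1/2 = 90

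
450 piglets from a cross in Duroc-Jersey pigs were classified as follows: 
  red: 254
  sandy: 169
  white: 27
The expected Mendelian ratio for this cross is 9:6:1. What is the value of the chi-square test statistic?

The 9:6:1 ratio has 16 parts, so with N = 450 the expected counts are:
  red: 450 × 9/16 = 253.125
  sandy: 450 × 6/16 = 168.75
  white: 450 × 1/16 = 28.125
χ² = Σ (O − E)² / E
  red: (254 − 253.125)² / 253.125 = 0.0030
  sandy: (169 − 168.75)² / 168.75 = 0.0004
  white: (27 − 28.125)² / 28.125 = 0.0450
χ² = 0.0030 + 0.0004 + 0.0450 = 0.0484 ≈ 0.048

0.048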